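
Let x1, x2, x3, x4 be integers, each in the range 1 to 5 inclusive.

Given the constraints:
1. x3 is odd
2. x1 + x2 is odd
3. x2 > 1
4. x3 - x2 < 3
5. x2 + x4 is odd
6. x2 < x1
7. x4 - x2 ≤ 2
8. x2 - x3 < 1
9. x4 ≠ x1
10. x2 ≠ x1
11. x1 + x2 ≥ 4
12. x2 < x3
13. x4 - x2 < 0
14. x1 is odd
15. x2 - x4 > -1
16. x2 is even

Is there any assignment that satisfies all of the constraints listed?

Satisfiable

Setting (x1, x2, x3, x4) = (5, 2, 3, 1) satisfies everything: constraint 4: x3 - x2 = 1; constraint 7: x4 - x2 = -1, and the others follow.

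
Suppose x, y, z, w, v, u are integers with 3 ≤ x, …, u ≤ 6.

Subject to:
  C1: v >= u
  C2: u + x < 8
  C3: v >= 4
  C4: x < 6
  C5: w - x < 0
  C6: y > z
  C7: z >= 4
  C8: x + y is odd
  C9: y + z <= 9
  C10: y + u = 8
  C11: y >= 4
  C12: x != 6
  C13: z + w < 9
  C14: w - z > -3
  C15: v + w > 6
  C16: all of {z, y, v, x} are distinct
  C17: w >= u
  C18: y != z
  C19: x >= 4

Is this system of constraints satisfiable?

Unsatisfiable

Constraints 3, 7, 11, and 19 confine each of z, y, v, x to the 3 values {4, …, 6} (the domain already gives each ≤ 6).
Constraint 16 requires all 4 of them to be distinct, but only 3 values are available — impossible by the pigeonhole principle.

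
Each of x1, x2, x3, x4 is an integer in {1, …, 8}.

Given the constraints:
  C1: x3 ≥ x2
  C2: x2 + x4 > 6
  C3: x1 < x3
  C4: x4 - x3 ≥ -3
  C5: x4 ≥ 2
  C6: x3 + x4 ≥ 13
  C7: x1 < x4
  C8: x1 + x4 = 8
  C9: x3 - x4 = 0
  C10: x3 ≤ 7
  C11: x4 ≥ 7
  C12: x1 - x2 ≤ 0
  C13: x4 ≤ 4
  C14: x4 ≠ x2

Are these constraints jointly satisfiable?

From constraint 10: x3 ≤ 7. From constraint 13: x4 ≤ 4. Hence x3 + x4 ≤ 11. But constraint 6 requires x3 + x4 ≥ 13, and 13 > 11. Contradiction.

Unsatisfiable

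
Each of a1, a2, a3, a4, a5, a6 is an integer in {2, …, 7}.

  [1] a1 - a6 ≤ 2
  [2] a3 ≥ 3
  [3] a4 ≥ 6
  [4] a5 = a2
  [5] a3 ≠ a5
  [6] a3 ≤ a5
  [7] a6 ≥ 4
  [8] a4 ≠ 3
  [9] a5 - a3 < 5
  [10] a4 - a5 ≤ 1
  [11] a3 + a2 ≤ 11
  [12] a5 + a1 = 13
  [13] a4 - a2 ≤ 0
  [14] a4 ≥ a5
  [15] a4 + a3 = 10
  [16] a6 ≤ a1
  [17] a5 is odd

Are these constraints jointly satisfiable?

Satisfiable

Setting (a1, a2, a3, a4, a5, a6) = (6, 7, 3, 7, 7, 6) satisfies everything: constraint 1: a1 - a6 = 0; constraint 9: a5 - a3 = 4, and the others follow.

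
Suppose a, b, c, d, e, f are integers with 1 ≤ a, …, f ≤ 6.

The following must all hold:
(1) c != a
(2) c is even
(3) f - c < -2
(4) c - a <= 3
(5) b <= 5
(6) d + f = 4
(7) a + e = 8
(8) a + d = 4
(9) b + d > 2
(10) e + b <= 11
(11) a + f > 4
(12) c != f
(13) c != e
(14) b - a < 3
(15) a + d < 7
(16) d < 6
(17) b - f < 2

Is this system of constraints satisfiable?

Satisfiable

One satisfying assignment is a = 3, b = 3, c = 6, d = 1, e = 5, f = 3.
For the less obvious constraints — constraint 3: f - c = -3; constraint 4: c - a = 3 — and the others hold by inspection.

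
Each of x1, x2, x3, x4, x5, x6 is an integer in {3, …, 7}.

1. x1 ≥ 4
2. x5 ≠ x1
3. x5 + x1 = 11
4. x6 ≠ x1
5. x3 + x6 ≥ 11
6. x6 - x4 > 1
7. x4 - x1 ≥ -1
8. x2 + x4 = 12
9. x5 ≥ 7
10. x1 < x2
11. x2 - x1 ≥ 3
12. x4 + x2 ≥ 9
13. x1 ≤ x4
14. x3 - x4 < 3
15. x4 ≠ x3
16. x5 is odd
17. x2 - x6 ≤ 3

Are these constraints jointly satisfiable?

Satisfiable

One satisfying assignment is x1 = 4, x2 = 7, x3 = 7, x4 = 5, x5 = 7, x6 = 7.
For the less obvious constraints — constraint 3: x5 + x1 = 11; constraint 5: x3 + x6 = 14; constraint 6: x6 - x4 = 2 — and the others hold by inspection.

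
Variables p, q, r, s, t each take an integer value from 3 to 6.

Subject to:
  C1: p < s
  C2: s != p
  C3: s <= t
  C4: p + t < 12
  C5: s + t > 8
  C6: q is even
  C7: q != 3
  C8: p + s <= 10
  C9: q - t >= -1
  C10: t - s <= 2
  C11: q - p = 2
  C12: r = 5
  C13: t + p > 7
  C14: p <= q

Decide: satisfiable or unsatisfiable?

The assignment p = 4, q = 6, r = 5, s = 5, t = 6 works:
  constraint 4 holds since p + t = 10.
  constraint 5 holds since s + t = 11.
The rest check out directly.

Satisfiable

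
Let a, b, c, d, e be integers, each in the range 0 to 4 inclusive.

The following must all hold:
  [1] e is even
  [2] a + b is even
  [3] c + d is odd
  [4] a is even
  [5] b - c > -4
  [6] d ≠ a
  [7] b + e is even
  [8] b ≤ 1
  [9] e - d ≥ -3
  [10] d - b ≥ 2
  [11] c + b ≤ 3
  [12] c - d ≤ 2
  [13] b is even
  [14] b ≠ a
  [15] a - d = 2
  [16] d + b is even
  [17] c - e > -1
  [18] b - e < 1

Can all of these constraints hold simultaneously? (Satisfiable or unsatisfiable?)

Satisfiable

Setting (a, b, c, d, e) = (4, 0, 3, 2, 2) satisfies everything: constraint 5: b - c = -3; constraint 9: e - d = 0, and the others follow.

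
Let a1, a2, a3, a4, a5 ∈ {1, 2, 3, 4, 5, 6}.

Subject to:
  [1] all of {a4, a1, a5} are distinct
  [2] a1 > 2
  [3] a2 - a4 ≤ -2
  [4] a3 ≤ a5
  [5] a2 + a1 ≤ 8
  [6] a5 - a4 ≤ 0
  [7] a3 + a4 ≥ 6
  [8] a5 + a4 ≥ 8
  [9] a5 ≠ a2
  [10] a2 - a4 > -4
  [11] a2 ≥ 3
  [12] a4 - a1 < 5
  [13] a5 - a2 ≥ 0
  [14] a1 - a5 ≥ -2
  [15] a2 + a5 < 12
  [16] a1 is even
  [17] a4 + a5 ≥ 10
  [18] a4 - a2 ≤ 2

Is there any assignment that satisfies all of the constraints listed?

One satisfying assignment is a1 = 4, a2 = 4, a3 = 2, a4 = 6, a5 = 5.
For the less obvious constraints — constraint 3: a2 - a4 = -2; constraint 5: a2 + a1 = 8 — and the others hold by inspection.

Satisfiable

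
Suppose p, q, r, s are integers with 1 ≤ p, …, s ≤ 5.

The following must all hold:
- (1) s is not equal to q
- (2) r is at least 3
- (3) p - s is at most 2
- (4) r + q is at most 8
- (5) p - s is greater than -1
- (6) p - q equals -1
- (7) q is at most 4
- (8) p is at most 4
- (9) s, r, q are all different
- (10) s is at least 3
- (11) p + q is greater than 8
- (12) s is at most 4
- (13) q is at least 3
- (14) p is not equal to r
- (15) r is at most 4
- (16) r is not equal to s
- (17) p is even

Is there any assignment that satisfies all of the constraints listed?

Constraints 2, 7, 10, 12, 13, and 15 confine each of s, r, q to the 2 values {3, 4}.
Constraint 9 requires all 3 of them to be distinct, but only 2 values are available — impossible by the pigeonhole principle.

Unsatisfiable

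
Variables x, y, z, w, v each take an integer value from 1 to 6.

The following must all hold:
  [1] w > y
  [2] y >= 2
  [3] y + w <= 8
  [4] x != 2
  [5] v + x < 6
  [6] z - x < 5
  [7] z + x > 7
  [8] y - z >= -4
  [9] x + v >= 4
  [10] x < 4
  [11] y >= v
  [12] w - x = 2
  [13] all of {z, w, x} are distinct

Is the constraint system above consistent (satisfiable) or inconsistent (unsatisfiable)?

Setting (x, y, z, w, v) = (3, 2, 6, 5, 2) satisfies everything: constraint 3: y + w = 7; constraint 5: v + x = 5; constraint 6: z - x = 3, and the others follow.

Satisfiable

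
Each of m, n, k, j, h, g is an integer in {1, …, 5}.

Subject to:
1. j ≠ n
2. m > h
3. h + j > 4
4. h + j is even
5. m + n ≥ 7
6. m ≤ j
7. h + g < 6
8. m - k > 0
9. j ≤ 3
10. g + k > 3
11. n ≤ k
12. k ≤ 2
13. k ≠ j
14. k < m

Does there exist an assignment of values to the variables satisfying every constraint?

From constraints 6 and 9: m ≤ j ≤ 3. From constraints 11 and 12: n ≤ k ≤ 2. Hence m + n ≤ 5. But constraint 5 requires m + n ≥ 7, and 7 > 5. Contradiction.

Unsatisfiable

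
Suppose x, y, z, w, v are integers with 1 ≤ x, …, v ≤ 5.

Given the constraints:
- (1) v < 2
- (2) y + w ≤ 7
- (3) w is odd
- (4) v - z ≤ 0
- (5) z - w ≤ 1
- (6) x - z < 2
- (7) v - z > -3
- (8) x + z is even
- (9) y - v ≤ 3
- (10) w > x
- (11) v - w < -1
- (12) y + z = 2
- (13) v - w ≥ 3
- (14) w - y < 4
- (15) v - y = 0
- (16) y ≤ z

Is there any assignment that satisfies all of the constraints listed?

Unsatisfiable

Constraints 4, 5, and 13 give v − w ≥ 3, w − z ≥ -1, z − v ≥ 0.
Adding all 3 inequalities: the left sides telescope to 0, and the right sides sum to 3 + (-1) + 0 = 2. So 0 ≥ 2, which is false.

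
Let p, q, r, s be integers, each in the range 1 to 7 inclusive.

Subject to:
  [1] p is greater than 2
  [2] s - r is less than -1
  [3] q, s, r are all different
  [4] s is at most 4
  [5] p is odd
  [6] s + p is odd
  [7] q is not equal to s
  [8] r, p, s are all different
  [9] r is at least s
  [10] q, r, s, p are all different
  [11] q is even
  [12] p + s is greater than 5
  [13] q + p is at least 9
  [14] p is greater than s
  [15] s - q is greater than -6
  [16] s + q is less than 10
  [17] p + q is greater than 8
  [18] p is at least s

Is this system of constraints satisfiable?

Satisfiable

The assignment p = 5, q = 6, r = 4, s = 2 works:
  constraint 2 holds since s - r = -2.
  constraint 12 holds since p + s = 7.
The rest check out directly.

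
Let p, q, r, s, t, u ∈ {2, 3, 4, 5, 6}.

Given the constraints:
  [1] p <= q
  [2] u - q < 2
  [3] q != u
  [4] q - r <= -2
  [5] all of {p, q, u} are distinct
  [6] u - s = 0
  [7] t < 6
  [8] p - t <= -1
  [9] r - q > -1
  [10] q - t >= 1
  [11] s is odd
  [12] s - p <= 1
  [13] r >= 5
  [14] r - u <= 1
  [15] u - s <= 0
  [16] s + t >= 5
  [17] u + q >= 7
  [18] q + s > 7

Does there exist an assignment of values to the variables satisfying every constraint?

Constraints 4, 8, 10, 12, 14, and 15 give r − q ≥ 2, q − t ≥ 1, t − p ≥ 1, p − s ≥ -1, s − u ≥ 0, u − r ≥ -1.
Adding all 6 inequalities: the left sides telescope to 0, and the right sides sum to 2 + 1 + 1 + (-1) + 0 + (-1) = 2. So 0 ≥ 2, which is false.

Unsatisfiable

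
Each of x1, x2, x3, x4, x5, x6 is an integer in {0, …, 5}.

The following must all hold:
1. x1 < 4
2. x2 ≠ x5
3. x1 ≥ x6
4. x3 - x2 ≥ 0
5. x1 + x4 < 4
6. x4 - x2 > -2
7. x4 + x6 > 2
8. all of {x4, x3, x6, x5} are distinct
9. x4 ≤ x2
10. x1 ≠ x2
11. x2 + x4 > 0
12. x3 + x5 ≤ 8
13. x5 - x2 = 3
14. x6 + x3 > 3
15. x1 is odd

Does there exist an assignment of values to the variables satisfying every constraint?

Satisfiable

Try x1 = 3, x2 = 1, x3 = 2, x4 = 0, x5 = 4, x6 = 3.
Check constraint 4: x3 - x2 = 1; constraint 5: x1 + x4 = 3; constraint 6: x4 - x2 = -1. The remaining constraints are straightforward to verify.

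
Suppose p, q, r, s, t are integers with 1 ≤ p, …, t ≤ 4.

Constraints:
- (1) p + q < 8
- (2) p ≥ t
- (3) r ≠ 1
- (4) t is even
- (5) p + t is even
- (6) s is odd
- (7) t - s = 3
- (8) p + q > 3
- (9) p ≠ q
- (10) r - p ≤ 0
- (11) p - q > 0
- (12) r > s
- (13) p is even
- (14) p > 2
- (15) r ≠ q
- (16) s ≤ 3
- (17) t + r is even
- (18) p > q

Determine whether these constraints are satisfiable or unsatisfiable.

Satisfiable

One satisfying assignment is p = 4, q = 2, r = 4, s = 1, t = 4.
For the less obvious constraints — constraint 1: p + q = 6; constraint 7: t - s = 3; constraint 8: p + q = 6 — and the others hold by inspection.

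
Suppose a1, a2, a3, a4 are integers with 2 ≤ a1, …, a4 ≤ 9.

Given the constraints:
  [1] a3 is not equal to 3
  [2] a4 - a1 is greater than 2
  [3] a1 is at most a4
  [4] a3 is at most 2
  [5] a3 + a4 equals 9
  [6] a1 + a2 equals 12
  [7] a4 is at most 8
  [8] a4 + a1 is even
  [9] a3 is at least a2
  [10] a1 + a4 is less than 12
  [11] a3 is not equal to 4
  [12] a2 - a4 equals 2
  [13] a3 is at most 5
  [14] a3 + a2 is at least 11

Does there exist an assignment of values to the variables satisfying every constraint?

From constraints 3 and 7: a1 ≤ a4 ≤ 8. From constraints 4 and 9: a2 ≤ a3 ≤ 2. Hence a1 + a2 ≤ 10. But constraint 6 requires a1 + a2 = 12, and 12 > 10. Contradiction.

Unsatisfiable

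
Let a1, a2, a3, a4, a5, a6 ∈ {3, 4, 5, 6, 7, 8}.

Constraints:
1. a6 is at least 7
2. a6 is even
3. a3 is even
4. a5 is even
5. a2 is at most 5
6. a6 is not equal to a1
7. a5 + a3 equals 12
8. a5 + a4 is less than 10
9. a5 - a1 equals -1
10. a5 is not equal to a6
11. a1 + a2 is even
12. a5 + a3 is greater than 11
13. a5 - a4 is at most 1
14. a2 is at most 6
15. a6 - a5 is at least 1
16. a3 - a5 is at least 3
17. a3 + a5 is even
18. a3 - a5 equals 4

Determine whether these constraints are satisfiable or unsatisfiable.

Satisfiable

Try a1 = 5, a2 = 3, a3 = 8, a4 = 3, a5 = 4, a6 = 8.
Check constraint 7: a5 + a3 = 12; constraint 8: a5 + a4 = 7. The remaining constraints are straightforward to verify.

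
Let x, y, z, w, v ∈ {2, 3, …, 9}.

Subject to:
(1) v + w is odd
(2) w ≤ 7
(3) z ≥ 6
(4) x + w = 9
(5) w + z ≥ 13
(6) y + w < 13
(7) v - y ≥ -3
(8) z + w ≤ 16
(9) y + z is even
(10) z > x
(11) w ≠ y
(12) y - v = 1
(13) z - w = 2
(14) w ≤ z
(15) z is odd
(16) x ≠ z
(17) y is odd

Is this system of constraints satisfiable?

Satisfiable

Setting (x, y, z, w, v) = (2, 3, 9, 7, 2) satisfies everything: constraint 4: x + w = 9; constraint 5: w + z = 16; constraint 6: y + w = 10, and the others follow.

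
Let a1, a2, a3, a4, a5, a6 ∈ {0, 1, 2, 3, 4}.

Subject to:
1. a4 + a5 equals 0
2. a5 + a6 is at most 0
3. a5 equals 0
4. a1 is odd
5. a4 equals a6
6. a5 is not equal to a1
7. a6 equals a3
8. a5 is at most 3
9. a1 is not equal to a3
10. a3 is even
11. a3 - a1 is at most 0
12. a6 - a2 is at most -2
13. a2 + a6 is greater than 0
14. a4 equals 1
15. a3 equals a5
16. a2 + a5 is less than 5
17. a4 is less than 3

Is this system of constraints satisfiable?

Unsatisfiable

Constraint 14 fixes a4 = 1 and constraint 3 fixes a5 = 0. Constraints 5, 7, and 15 give a4 = a6 = a3 = a5, so a4 = a5. But 1 ≠ 0 — contradiction.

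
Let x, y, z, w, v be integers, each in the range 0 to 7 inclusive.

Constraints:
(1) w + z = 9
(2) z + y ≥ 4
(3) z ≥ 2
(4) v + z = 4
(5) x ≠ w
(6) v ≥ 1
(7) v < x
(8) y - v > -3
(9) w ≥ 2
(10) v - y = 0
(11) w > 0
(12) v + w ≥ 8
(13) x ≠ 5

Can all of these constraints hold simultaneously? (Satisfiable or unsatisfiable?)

Satisfiable

Try x = 3, y = 2, z = 2, w = 7, v = 2.
Check constraint 1: w + z = 9; constraint 2: z + y = 4. The remaining constraints are straightforward to verify.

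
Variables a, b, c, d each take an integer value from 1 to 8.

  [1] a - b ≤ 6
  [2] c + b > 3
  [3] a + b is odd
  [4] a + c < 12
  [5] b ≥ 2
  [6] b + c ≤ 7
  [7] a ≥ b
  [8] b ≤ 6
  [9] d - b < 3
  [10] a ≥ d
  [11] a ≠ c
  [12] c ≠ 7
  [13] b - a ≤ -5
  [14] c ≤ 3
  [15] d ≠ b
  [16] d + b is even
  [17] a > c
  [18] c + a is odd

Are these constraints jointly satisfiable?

Satisfiable

Try a = 7, b = 2, c = 2, d = 4.
Check constraint 1: a - b = 5; constraint 2: c + b = 4; constraint 4: a + c = 9. The remaining constraints are straightforward to verify.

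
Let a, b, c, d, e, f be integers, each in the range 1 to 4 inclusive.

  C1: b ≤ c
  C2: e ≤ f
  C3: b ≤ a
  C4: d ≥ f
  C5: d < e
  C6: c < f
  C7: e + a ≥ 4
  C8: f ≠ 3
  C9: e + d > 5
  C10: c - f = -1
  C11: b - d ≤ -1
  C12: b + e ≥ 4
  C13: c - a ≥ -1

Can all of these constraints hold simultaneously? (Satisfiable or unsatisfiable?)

Unsatisfiable

Constraints 2, 4, and 5 give d < e, e ≤ f, f ≤ d. Chaining: d < e ≤ f ≤ d, which forces d < d — impossible.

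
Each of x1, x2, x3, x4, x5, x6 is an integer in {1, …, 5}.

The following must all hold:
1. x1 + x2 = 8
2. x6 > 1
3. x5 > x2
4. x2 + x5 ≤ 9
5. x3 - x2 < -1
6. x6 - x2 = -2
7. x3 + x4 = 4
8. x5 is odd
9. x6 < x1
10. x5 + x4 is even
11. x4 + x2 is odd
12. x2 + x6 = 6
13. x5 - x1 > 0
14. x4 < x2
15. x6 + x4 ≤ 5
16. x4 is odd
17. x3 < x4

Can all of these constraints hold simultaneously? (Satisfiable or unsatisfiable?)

Satisfiable

Setting (x1, x2, x3, x4, x5, x6) = (4, 4, 1, 3, 5, 2) satisfies everything: constraint 1: x1 + x2 = 8; constraint 4: x2 + x5 = 9, and the others follow.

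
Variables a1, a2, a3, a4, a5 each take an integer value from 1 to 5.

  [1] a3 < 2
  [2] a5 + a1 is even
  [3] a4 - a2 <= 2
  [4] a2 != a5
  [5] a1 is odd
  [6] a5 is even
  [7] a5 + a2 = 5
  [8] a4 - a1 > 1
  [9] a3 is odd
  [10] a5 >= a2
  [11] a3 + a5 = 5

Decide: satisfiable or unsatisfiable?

Unsatisfiable

Constraint 6 makes a5 even and constraint 5 makes a1 odd, so a5 + a1 must be odd. Constraint 2 says a5 + a1 is even — contradiction.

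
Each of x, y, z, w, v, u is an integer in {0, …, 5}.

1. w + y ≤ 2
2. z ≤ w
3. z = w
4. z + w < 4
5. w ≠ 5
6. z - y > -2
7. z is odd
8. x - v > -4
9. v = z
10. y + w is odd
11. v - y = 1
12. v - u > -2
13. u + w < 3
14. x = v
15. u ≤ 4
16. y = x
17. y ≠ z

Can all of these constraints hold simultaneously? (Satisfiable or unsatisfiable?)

From constraints 9, 14, and 16, y = x = v = z, so y = z. But constraint 17 says y ≠ z. Contradiction.

Unsatisfiable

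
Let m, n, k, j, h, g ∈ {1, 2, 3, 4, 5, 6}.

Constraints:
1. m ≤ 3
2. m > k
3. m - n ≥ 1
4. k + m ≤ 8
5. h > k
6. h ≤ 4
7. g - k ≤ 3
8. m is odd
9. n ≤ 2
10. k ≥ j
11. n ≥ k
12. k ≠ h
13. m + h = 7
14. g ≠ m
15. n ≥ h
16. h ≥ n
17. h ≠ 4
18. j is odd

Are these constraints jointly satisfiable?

Unsatisfiable

From constraint 1: m ≤ 3. From constraints 9 and 15: h ≤ n ≤ 2. Hence m + h ≤ 5. But constraint 13 requires m + h = 7, and 7 > 5. Contradiction.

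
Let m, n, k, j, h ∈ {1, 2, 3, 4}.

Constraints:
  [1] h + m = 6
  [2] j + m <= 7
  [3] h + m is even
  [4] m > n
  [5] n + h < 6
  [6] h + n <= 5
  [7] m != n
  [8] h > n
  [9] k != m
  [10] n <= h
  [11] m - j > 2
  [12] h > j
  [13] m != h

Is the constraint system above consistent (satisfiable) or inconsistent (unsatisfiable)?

Take m = 4, n = 1, k = 3, j = 1, h = 2. Then constraint 1: h + m = 6; constraint 2: j + m = 5, and every other listed constraint is also met.

Satisfiable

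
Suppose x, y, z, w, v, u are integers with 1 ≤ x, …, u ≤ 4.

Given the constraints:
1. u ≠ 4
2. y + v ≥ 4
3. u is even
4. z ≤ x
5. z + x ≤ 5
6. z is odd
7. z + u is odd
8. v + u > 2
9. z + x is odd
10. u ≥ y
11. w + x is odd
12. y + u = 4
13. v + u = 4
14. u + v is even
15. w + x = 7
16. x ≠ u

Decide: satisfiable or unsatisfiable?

The assignment x = 4, y = 2, z = 1, w = 3, v = 2, u = 2 works:
  constraint 2 holds since y + v = 4.
  constraint 5 holds since z + x = 5.
  constraint 8 holds since v + u = 4.
The rest check out directly.

Satisfiable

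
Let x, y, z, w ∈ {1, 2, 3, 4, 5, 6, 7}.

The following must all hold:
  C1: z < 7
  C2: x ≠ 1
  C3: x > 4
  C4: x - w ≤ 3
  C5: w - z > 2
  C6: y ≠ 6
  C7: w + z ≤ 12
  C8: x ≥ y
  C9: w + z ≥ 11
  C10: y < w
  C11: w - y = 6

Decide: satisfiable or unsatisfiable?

Try x = 7, y = 1, z = 4, w = 7.
Check constraint 4: x - w = 0; constraint 5: w - z = 3. The remaining constraints are straightforward to verify.

Satisfiable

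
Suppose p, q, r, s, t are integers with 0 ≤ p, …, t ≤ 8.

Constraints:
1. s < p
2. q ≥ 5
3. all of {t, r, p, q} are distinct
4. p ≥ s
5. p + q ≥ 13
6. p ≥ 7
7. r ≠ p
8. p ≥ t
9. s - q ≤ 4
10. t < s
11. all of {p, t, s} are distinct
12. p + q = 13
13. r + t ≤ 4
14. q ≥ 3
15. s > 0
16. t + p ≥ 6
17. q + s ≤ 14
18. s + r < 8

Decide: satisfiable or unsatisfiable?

Satisfiable

Setting (p, q, r, s, t) = (8, 5, 1, 6, 0) satisfies everything: constraint 5: p + q = 13; constraint 9: s - q = 1; constraint 12: p + q = 13, and the others follow.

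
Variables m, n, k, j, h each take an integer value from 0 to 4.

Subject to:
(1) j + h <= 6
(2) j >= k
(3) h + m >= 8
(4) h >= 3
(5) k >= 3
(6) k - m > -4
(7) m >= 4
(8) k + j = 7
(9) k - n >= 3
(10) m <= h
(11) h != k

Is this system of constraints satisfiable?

Unsatisfiable

From constraints 2 and 5: j ≥ k ≥ 3. From constraints 7 and 10: h ≥ m ≥ 4. Hence j + h ≥ 7. But constraint 1 requires j + h ≤ 6, and 6 < 7. Contradiction.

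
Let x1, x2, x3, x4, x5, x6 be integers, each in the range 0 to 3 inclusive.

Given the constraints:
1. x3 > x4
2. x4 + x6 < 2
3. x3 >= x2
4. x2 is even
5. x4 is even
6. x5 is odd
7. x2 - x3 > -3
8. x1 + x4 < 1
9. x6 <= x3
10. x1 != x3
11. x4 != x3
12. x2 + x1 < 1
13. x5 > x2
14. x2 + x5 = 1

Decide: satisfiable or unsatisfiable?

Take x1 = 0, x2 = 0, x3 = 2, x4 = 0, x5 = 1, x6 = 0. Then constraint 2: x4 + x6 = 0; constraint 7: x2 - x3 = -2; constraint 8: x1 + x4 = 0, and every other listed constraint is also met.

Satisfiable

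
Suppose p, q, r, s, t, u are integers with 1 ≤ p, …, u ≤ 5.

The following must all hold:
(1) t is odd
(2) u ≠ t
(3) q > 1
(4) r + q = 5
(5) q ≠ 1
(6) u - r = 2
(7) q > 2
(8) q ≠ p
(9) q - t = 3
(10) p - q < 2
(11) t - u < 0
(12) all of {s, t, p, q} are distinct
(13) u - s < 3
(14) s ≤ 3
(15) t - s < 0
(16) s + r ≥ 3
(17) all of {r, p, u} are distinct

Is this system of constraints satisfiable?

Satisfiable

Take p = 5, q = 4, r = 1, s = 3, t = 1, u = 3. Then constraint 4: r + q = 5; constraint 6: u - r = 2; constraint 9: q - t = 3, and every other listed constraint is also met.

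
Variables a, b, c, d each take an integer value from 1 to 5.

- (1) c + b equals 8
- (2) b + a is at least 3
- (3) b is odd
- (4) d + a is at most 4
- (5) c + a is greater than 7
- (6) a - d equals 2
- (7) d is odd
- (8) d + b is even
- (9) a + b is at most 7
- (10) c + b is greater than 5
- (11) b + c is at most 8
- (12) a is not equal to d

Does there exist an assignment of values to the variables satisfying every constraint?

Satisfiable

The assignment a = 3, b = 3, c = 5, d = 1 works:
  constraint 1 holds since c + b = 8.
  constraint 2 holds since b + a = 6.
The rest check out directly.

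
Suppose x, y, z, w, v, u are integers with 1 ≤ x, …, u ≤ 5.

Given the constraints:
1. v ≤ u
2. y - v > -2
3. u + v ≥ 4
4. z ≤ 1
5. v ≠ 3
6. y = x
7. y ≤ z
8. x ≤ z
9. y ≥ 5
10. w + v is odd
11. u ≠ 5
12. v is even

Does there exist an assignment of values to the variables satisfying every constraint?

From constraint 9: y ≥ 5. From constraints 4 and 7: y ≤ z and z ≤ 1, so y ≤ 1. But 1 < 5, so no value of y works.

Unsatisfiable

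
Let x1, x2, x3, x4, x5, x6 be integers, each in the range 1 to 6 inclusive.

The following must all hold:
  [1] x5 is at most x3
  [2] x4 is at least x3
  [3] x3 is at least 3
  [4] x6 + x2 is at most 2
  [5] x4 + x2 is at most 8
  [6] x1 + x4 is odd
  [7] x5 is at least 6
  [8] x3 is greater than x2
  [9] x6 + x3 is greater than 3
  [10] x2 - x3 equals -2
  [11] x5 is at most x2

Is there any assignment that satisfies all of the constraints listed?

Unsatisfiable

From constraints 2 and 3: x4 ≥ x3 ≥ 3. From constraints 7 and 11: x2 ≥ x5 ≥ 6. Hence x4 + x2 ≥ 9. But constraint 5 requires x4 + x2 ≤ 8, and 8 < 9. Contradiction.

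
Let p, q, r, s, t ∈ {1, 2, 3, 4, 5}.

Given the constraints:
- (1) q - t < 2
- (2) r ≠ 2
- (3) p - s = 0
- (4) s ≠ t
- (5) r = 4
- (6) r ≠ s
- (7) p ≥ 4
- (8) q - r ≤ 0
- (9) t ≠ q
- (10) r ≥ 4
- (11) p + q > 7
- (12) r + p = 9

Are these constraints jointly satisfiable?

Satisfiable

Take p = 5, q = 3, r = 4, s = 5, t = 2. Then constraint 1: q - t = 1; constraint 3: p - s = 0; constraint 8: q - r = -1, and every other listed constraint is also met.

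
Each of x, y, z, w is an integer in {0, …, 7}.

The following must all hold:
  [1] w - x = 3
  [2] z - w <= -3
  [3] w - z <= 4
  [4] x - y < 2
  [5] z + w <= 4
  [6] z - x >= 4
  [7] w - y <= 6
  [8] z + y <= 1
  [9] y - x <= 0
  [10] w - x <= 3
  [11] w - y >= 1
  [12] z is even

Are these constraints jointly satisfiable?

Constraints 2, 6, 7, and 9 give z − x ≥ 4, x − y ≥ 0, y − w ≥ -6, w − z ≥ 3.
Adding all 4 inequalities: the left sides telescope to 0, and the right sides sum to 4 + 0 + (-6) + 3 = 1. So 0 ≥ 1, which is false.

Unsatisfiable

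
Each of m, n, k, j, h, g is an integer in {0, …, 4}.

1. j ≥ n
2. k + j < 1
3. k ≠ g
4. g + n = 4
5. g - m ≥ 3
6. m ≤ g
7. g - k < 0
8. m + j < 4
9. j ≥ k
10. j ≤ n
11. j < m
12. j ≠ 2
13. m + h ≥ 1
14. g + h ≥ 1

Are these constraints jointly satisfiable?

Constraints 6, 7, 9, and 11 give j < m, m ≤ g, g < k, k ≤ j. Chaining: j < m ≤ g < k ≤ j, which forces j < j — impossible.

Unsatisfiable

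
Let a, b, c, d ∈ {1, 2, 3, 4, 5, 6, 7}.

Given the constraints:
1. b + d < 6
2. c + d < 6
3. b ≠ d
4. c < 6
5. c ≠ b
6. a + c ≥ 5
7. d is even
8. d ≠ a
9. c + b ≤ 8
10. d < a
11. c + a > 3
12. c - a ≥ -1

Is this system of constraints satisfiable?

Satisfiable

Take a = 3, b = 3, c = 2, d = 2. Then constraint 1: b + d = 5; constraint 2: c + d = 4, and every other listed constraint is also met.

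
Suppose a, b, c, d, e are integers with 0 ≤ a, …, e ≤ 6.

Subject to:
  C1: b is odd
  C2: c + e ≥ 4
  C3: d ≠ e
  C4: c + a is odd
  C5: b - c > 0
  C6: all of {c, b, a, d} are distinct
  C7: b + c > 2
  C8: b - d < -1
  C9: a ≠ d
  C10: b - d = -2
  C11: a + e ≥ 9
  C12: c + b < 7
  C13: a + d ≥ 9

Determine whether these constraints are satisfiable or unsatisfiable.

The assignment a = 6, b = 3, c = 1, d = 5, e = 6 works:
  constraint 2 holds since c + e = 7.
  constraint 5 holds since b - c = 2.
  constraint 7 holds since b + c = 4.
The rest check out directly.

Satisfiable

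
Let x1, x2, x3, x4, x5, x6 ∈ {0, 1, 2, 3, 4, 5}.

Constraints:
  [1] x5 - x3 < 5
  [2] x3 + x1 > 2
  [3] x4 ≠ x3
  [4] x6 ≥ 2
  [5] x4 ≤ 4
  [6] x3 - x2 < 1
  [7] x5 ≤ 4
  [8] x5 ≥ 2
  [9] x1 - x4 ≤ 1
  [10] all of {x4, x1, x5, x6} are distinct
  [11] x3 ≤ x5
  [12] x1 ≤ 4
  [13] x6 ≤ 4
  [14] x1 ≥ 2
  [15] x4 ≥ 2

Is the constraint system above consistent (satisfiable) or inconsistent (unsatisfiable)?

Unsatisfiable

Constraints 4, 5, 7, 8, 12, 13, 14, and 15 confine each of x4, x1, x5, x6 to the 3 values {2, …, 4}.
Constraint 10 requires all 4 of them to be distinct, but only 3 values are available — impossible by the pigeonhole principle.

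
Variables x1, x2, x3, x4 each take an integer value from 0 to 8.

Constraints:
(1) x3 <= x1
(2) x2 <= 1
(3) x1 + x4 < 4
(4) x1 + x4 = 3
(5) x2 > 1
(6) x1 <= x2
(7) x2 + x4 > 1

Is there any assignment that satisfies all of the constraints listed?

Unsatisfiable

From constraint 5: x2 ≥ 2. From constraint 2: x2 ≤ 1. But 1 < 2, so no value of x2 works.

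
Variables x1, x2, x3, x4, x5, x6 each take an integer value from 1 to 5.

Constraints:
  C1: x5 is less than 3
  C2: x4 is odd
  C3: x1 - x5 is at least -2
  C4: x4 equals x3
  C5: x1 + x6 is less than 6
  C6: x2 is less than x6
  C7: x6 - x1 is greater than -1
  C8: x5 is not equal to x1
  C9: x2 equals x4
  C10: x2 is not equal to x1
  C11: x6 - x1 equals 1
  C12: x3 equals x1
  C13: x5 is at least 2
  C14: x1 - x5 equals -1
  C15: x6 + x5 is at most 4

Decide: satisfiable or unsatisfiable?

Unsatisfiable

From constraints 4, 9, and 12, x2 = x4 = x3 = x1, so x2 = x1. But constraint 10 says x2 ≠ x1. Contradiction.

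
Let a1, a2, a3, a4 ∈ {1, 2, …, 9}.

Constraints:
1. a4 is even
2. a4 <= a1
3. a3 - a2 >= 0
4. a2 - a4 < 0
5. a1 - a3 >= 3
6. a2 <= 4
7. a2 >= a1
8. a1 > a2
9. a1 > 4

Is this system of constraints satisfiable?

Unsatisfiable

From constraint 9: a1 ≥ 5. From constraints 6 and 7: a1 ≤ a2 and a2 ≤ 4, so a1 ≤ 4. But 4 < 5, so no value of a1 works.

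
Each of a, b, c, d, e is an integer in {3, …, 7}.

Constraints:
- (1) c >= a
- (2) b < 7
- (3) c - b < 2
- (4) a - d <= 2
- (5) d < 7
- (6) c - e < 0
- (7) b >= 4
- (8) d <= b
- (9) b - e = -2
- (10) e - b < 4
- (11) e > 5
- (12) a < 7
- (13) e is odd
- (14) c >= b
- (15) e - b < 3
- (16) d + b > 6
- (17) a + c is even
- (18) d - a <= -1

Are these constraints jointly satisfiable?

Satisfiable

The assignment a = 4, b = 5, c = 6, d = 3, e = 7 works:
  constraint 3 holds since c - b = 1.
  constraint 4 holds since a - d = 1.
The rest check out directly.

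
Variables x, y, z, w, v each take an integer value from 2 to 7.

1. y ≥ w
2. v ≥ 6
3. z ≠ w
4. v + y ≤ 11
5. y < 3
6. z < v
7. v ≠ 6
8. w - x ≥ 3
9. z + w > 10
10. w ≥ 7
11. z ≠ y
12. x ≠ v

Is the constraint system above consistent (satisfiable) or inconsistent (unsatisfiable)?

From constraint 2: v ≥ 6. From constraints 1 and 10: y ≥ w ≥ 7. Hence v + y ≥ 13. But constraint 4 requires v + y ≤ 11, and 11 < 13. Contradiction.

Unsatisfiable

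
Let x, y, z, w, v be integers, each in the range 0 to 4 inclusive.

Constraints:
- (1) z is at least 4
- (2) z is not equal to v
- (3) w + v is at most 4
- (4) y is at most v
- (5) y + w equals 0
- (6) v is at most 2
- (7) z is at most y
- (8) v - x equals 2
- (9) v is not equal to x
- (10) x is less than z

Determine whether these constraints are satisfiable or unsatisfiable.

Unsatisfiable

From constraints 1 and 7: y ≥ z and z ≥ 4, so y ≥ 4. From constraints 4 and 6: y ≤ v and v ≤ 2, so y ≤ 2. But 2 < 4, so no value of y works.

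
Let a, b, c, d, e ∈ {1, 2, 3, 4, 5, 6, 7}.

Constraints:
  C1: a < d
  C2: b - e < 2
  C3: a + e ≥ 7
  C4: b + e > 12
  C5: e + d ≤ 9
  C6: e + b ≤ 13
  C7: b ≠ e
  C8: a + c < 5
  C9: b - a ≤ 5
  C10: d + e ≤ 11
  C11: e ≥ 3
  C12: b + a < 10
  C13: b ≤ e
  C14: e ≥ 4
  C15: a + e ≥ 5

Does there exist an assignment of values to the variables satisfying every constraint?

Satisfiable

Take a = 1, b = 6, c = 1, d = 2, e = 7. Then constraint 2: b - e = -1; constraint 3: a + e = 8, and every other listed constraint is also met.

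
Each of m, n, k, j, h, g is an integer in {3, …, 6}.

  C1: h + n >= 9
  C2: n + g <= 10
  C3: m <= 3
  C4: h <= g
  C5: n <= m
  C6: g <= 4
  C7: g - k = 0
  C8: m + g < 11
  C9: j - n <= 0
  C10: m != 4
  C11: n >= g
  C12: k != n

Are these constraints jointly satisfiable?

Unsatisfiable

From constraints 4 and 6: h ≤ g ≤ 4. From constraints 3 and 5: n ≤ m ≤ 3. Hence h + n ≤ 7. But constraint 1 requires h + n ≥ 9, and 9 > 7. Contradiction.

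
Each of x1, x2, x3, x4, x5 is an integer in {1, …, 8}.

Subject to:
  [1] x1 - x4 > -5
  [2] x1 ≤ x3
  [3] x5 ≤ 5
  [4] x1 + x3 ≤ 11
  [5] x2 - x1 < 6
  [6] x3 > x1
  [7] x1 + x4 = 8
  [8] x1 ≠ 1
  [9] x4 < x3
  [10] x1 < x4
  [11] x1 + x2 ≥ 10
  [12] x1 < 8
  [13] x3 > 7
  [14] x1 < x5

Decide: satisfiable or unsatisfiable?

Take x1 = 3, x2 = 8, x3 = 8, x4 = 5, x5 = 5. Then constraint 1: x1 - x4 = -2; constraint 4: x1 + x3 = 11; constraint 5: x2 - x1 = 5, and every other listed constraint is also met.

Satisfiable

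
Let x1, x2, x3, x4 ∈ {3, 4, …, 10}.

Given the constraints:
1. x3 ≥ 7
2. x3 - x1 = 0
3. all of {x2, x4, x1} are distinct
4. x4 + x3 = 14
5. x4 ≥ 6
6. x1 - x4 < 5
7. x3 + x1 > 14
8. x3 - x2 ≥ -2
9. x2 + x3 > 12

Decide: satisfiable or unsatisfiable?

One satisfying assignment is x1 = 8, x2 = 7, x3 = 8, x4 = 6.
For the less obvious constraints — constraint 2: x3 - x1 = 0; constraint 4: x4 + x3 = 14 — and the others hold by inspection.

Satisfiable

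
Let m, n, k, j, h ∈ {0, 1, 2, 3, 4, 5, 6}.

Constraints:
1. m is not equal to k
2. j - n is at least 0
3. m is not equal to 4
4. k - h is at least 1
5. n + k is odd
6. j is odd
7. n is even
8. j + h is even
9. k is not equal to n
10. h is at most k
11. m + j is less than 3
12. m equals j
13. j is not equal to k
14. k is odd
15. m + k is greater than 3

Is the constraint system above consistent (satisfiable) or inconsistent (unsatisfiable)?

Satisfiable

The assignment m = 1, n = 0, k = 3, j = 1, h = 1 works:
  constraint 2 holds since j - n = 1.
  constraint 4 holds since k - h = 2.
  constraint 11 holds since m + j = 2.
The rest check out directly.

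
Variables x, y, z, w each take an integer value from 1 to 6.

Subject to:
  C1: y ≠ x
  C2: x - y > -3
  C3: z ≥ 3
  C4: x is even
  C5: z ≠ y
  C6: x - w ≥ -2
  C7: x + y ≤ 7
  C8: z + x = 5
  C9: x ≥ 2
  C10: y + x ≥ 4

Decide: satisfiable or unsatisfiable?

Setting (x, y, z, w) = (2, 4, 3, 4) satisfies everything: constraint 2: x - y = -2; constraint 6: x - w = -2, and the others follow.

Satisfiable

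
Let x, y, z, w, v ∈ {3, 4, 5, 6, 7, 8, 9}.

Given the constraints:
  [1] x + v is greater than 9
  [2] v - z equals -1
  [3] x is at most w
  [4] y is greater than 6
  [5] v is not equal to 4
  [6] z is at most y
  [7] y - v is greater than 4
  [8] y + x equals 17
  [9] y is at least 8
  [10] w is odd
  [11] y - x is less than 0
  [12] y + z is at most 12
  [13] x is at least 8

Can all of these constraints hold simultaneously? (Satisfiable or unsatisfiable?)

Setting (x, y, z, w, v) = (9, 8, 4, 9, 3) satisfies everything: constraint 1: x + v = 12; constraint 2: v - z = -1, and the others follow.

Satisfiable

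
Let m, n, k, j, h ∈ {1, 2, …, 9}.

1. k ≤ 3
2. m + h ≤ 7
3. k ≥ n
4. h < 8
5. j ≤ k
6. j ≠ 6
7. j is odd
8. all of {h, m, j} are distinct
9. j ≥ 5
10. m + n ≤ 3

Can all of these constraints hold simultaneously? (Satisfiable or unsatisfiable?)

From constraints 5 and 9: k ≥ j and j ≥ 5, so k ≥ 5. From constraint 1: k ≤ 3. But 3 < 5, so no value of k works.

Unsatisfiable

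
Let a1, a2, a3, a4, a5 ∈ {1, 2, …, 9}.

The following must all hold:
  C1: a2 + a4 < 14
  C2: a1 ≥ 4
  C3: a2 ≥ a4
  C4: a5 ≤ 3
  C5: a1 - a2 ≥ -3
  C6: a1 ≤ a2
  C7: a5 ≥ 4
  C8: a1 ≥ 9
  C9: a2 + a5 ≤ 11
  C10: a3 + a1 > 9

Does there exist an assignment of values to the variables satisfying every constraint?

Unsatisfiable

From constraints 6 and 8: a2 ≥ a1 ≥ 9. From constraint 7: a5 ≥ 4. Hence a2 + a5 ≥ 13. But constraint 9 requires a2 + a5 ≤ 11, and 11 < 13. Contradiction.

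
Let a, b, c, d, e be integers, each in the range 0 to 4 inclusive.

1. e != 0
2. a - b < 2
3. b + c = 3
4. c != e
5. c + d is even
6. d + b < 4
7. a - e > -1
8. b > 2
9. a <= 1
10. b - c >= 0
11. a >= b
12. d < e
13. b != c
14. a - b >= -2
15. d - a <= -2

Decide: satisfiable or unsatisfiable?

Unsatisfiable

From constraint 8: b ≥ 3. From constraints 9 and 11: b ≤ a and a ≤ 1, so b ≤ 1. But 1 < 3, so no value of b works.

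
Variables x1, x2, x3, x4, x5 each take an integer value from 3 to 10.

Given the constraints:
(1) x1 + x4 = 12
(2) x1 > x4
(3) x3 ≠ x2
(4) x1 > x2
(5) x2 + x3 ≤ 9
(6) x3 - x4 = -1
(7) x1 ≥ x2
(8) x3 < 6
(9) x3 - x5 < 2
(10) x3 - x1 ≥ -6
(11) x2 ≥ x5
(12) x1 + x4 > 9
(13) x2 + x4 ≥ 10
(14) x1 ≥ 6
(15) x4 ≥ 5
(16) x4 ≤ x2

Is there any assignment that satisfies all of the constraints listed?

Satisfiable

The assignment x1 = 7, x2 = 5, x3 = 4, x4 = 5, x5 = 4 works:
  constraint 1 holds since x1 + x4 = 12.
  constraint 5 holds since x2 + x3 = 9.
The rest check out directly.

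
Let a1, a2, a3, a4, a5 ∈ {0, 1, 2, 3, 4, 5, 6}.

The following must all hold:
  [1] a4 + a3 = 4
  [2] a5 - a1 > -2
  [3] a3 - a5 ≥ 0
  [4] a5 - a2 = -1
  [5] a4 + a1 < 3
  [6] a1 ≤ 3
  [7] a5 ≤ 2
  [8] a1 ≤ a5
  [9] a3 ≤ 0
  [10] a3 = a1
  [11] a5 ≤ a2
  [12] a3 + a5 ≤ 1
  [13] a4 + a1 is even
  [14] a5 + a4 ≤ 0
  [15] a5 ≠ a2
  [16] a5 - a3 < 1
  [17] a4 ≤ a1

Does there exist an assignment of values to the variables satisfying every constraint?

Unsatisfiable

From constraints 6 and 17: a4 ≤ a1 ≤ 3. From constraint 9: a3 ≤ 0. Hence a4 + a3 ≤ 3. But constraint 1 requires a4 + a3 = 4, and 4 > 3. Contradiction.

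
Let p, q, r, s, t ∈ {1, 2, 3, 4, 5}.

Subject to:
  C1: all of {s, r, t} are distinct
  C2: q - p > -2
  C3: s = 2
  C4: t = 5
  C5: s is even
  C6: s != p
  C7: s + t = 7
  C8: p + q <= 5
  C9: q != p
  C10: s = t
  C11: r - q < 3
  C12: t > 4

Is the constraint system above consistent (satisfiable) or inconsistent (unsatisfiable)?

Constraint 3 fixes s = 2 and constraint 4 fixes t = 5, but constraint 10 requires s = t. Since 2 ≠ 5, contradiction.

Unsatisfiable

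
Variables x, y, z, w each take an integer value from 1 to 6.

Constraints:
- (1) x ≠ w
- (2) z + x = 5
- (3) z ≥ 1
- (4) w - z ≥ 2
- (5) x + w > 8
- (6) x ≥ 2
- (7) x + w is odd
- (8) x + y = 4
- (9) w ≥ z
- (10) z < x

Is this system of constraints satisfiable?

The assignment x = 3, y = 1, z = 2, w = 6 works:
  constraint 2 holds since z + x = 5.
  constraint 4 holds since w - z = 4.
  constraint 5 holds since x + w = 9.
The rest check out directly.

Satisfiable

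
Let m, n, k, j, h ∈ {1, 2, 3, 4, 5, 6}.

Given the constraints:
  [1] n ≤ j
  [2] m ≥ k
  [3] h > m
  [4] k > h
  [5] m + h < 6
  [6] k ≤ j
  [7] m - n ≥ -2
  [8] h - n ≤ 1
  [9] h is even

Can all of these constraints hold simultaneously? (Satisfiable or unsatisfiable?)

Unsatisfiable

Constraints 2, 3, and 4 give h < k, k ≤ m, m < h. Chaining: h < k ≤ m < h, which forces h < h — impossible.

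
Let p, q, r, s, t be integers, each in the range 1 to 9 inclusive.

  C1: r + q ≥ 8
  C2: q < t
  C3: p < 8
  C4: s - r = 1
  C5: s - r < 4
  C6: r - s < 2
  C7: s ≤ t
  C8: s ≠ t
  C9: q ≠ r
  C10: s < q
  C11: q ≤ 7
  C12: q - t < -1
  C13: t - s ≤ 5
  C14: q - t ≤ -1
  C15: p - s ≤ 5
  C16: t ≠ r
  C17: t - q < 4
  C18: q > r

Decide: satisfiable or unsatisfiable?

Take p = 7, q = 6, r = 2, s = 3, t = 8. Then constraint 1: r + q = 8; constraint 4: s - r = 1, and every other listed constraint is also met.

Satisfiable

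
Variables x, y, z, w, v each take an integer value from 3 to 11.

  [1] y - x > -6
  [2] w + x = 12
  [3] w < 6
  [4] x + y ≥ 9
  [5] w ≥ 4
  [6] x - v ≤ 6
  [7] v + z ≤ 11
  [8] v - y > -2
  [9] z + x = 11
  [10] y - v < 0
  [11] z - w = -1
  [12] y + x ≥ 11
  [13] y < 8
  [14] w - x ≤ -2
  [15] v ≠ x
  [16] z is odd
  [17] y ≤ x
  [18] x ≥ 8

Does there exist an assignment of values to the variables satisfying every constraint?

Setting (x, y, z, w, v) = (8, 4, 3, 4, 5) satisfies everything: constraint 1: y - x = -4; constraint 2: w + x = 12; constraint 4: x + y = 12, and the others follow.

Satisfiable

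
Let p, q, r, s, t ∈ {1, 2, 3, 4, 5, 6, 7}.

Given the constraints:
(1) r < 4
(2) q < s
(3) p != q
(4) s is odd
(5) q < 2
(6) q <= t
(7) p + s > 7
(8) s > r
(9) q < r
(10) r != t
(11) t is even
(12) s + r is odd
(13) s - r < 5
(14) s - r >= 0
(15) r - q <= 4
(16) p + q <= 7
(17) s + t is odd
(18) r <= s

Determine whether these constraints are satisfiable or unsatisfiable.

The assignment p = 4, q = 1, r = 2, s = 5, t = 4 works:
  constraint 7 holds since p + s = 9.
  constraint 13 holds since s - r = 3.
The rest check out directly.

Satisfiable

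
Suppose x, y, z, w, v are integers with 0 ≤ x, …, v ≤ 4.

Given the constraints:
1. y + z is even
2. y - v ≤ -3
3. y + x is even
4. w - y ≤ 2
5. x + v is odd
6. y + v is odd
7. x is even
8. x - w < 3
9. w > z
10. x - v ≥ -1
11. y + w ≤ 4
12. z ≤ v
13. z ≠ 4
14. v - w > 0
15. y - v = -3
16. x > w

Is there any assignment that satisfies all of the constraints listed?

Satisfiable

Try x = 4, y = 0, z = 0, w = 2, v = 3.
Check constraint 2: y - v = -3; constraint 4: w - y = 2; constraint 8: x - w = 2. The remaining constraints are straightforward to verify.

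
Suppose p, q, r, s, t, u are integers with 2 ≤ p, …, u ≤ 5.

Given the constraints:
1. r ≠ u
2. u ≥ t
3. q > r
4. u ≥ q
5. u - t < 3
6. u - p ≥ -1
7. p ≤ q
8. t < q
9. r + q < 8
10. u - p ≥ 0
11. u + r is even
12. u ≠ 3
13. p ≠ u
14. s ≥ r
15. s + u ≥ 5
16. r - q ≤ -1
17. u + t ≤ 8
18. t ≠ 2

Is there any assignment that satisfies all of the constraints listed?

The assignment p = 2, q = 4, r = 2, s = 2, t = 3, u = 4 works:
  constraint 5 holds since u - t = 1.
  constraint 6 holds since u - p = 2.
The rest check out directly.

Satisfiable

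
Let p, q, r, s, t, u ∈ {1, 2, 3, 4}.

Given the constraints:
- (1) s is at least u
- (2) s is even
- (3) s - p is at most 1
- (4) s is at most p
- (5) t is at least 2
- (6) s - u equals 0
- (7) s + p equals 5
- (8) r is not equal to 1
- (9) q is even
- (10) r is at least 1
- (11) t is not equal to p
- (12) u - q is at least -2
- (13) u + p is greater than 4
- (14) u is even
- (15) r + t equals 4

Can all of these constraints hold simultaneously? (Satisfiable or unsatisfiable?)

Satisfiable

One satisfying assignment is p = 3, q = 4, r = 2, s = 2, t = 2, u = 2.
For the less obvious constraints — constraint 3: s - p = -1; constraint 6: s - u = 0; constraint 7: s + p = 5 — and the others hold by inspection.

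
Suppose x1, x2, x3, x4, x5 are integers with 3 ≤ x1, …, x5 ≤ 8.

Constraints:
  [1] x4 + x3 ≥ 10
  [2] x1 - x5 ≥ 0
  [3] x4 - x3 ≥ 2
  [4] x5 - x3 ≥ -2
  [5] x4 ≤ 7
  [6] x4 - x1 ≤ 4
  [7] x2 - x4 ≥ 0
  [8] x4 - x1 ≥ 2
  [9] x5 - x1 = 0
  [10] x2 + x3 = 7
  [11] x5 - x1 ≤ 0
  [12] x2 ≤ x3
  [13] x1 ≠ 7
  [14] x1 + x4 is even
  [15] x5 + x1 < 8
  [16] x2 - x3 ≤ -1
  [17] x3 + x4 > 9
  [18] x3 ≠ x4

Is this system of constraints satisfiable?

Unsatisfiable

Constraints 4, 7, 8, 11, and 16 give x5 − x3 ≥ -2, x3 − x2 ≥ 1, x2 − x4 ≥ 0, x4 − x1 ≥ 2, x1 − x5 ≥ 0.
Adding all 5 inequalities: the left sides telescope to 0, and the right sides sum to (-2) + 1 + 0 + 2 + 0 = 1. So 0 ≥ 1, which is false.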